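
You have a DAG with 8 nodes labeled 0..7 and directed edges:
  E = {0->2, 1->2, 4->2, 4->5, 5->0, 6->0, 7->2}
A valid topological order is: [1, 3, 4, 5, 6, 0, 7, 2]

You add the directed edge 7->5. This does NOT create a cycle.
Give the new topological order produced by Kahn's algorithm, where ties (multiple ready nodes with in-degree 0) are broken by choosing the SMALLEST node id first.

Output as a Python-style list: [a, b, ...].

Answer: [1, 3, 4, 6, 7, 5, 0, 2]

Derivation:
Old toposort: [1, 3, 4, 5, 6, 0, 7, 2]
Added edge: 7->5
Position of 7 (6) > position of 5 (3). Must reorder: 7 must now come before 5.
Run Kahn's algorithm (break ties by smallest node id):
  initial in-degrees: [2, 0, 4, 0, 0, 2, 0, 0]
  ready (indeg=0): [1, 3, 4, 6, 7]
  pop 1: indeg[2]->3 | ready=[3, 4, 6, 7] | order so far=[1]
  pop 3: no out-edges | ready=[4, 6, 7] | order so far=[1, 3]
  pop 4: indeg[2]->2; indeg[5]->1 | ready=[6, 7] | order so far=[1, 3, 4]
  pop 6: indeg[0]->1 | ready=[7] | order so far=[1, 3, 4, 6]
  pop 7: indeg[2]->1; indeg[5]->0 | ready=[5] | order so far=[1, 3, 4, 6, 7]
  pop 5: indeg[0]->0 | ready=[0] | order so far=[1, 3, 4, 6, 7, 5]
  pop 0: indeg[2]->0 | ready=[2] | order so far=[1, 3, 4, 6, 7, 5, 0]
  pop 2: no out-edges | ready=[] | order so far=[1, 3, 4, 6, 7, 5, 0, 2]
  Result: [1, 3, 4, 6, 7, 5, 0, 2]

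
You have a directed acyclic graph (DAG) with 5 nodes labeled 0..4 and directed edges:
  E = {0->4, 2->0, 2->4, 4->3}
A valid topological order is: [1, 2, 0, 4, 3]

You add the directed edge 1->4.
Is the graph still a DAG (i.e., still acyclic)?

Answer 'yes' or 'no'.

Given toposort: [1, 2, 0, 4, 3]
Position of 1: index 0; position of 4: index 3
New edge 1->4: forward
Forward edge: respects the existing order. Still a DAG, same toposort still valid.
Still a DAG? yes

Answer: yes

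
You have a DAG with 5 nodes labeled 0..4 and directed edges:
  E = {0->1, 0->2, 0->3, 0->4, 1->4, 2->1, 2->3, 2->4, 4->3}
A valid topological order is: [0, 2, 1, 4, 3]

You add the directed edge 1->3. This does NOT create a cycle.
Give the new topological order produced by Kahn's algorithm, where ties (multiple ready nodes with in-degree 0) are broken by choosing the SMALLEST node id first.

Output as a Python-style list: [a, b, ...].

Answer: [0, 2, 1, 4, 3]

Derivation:
Old toposort: [0, 2, 1, 4, 3]
Added edge: 1->3
Position of 1 (2) < position of 3 (4). Old order still valid.
Run Kahn's algorithm (break ties by smallest node id):
  initial in-degrees: [0, 2, 1, 4, 3]
  ready (indeg=0): [0]
  pop 0: indeg[1]->1; indeg[2]->0; indeg[3]->3; indeg[4]->2 | ready=[2] | order so far=[0]
  pop 2: indeg[1]->0; indeg[3]->2; indeg[4]->1 | ready=[1] | order so far=[0, 2]
  pop 1: indeg[3]->1; indeg[4]->0 | ready=[4] | order so far=[0, 2, 1]
  pop 4: indeg[3]->0 | ready=[3] | order so far=[0, 2, 1, 4]
  pop 3: no out-edges | ready=[] | order so far=[0, 2, 1, 4, 3]
  Result: [0, 2, 1, 4, 3]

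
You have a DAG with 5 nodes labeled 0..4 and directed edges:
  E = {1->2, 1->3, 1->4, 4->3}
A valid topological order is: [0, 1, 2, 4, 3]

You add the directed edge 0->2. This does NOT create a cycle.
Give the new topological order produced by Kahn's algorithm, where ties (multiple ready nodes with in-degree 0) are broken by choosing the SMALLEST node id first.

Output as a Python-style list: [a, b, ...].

Old toposort: [0, 1, 2, 4, 3]
Added edge: 0->2
Position of 0 (0) < position of 2 (2). Old order still valid.
Run Kahn's algorithm (break ties by smallest node id):
  initial in-degrees: [0, 0, 2, 2, 1]
  ready (indeg=0): [0, 1]
  pop 0: indeg[2]->1 | ready=[1] | order so far=[0]
  pop 1: indeg[2]->0; indeg[3]->1; indeg[4]->0 | ready=[2, 4] | order so far=[0, 1]
  pop 2: no out-edges | ready=[4] | order so far=[0, 1, 2]
  pop 4: indeg[3]->0 | ready=[3] | order so far=[0, 1, 2, 4]
  pop 3: no out-edges | ready=[] | order so far=[0, 1, 2, 4, 3]
  Result: [0, 1, 2, 4, 3]

Answer: [0, 1, 2, 4, 3]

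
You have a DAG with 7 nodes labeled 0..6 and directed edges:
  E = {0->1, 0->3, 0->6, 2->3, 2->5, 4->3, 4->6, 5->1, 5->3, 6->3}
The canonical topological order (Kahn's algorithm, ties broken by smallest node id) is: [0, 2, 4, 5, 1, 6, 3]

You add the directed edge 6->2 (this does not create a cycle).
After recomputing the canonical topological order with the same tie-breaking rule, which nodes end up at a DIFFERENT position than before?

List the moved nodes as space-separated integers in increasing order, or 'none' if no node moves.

Answer: 1 2 4 5 6

Derivation:
Old toposort: [0, 2, 4, 5, 1, 6, 3]
Added edge 6->2
Recompute Kahn (smallest-id tiebreak):
  initial in-degrees: [0, 2, 1, 5, 0, 1, 2]
  ready (indeg=0): [0, 4]
  pop 0: indeg[1]->1; indeg[3]->4; indeg[6]->1 | ready=[4] | order so far=[0]
  pop 4: indeg[3]->3; indeg[6]->0 | ready=[6] | order so far=[0, 4]
  pop 6: indeg[2]->0; indeg[3]->2 | ready=[2] | order so far=[0, 4, 6]
  pop 2: indeg[3]->1; indeg[5]->0 | ready=[5] | order so far=[0, 4, 6, 2]
  pop 5: indeg[1]->0; indeg[3]->0 | ready=[1, 3] | order so far=[0, 4, 6, 2, 5]
  pop 1: no out-edges | ready=[3] | order so far=[0, 4, 6, 2, 5, 1]
  pop 3: no out-edges | ready=[] | order so far=[0, 4, 6, 2, 5, 1, 3]
New canonical toposort: [0, 4, 6, 2, 5, 1, 3]
Compare positions:
  Node 0: index 0 -> 0 (same)
  Node 1: index 4 -> 5 (moved)
  Node 2: index 1 -> 3 (moved)
  Node 3: index 6 -> 6 (same)
  Node 4: index 2 -> 1 (moved)
  Node 5: index 3 -> 4 (moved)
  Node 6: index 5 -> 2 (moved)
Nodes that changed position: 1 2 4 5 6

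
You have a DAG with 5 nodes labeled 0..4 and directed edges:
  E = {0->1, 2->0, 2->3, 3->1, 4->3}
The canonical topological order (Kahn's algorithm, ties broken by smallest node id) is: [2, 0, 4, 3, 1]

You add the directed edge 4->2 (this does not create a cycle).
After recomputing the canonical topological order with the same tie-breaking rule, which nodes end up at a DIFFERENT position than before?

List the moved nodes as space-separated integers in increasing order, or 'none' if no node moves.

Old toposort: [2, 0, 4, 3, 1]
Added edge 4->2
Recompute Kahn (smallest-id tiebreak):
  initial in-degrees: [1, 2, 1, 2, 0]
  ready (indeg=0): [4]
  pop 4: indeg[2]->0; indeg[3]->1 | ready=[2] | order so far=[4]
  pop 2: indeg[0]->0; indeg[3]->0 | ready=[0, 3] | order so far=[4, 2]
  pop 0: indeg[1]->1 | ready=[3] | order so far=[4, 2, 0]
  pop 3: indeg[1]->0 | ready=[1] | order so far=[4, 2, 0, 3]
  pop 1: no out-edges | ready=[] | order so far=[4, 2, 0, 3, 1]
New canonical toposort: [4, 2, 0, 3, 1]
Compare positions:
  Node 0: index 1 -> 2 (moved)
  Node 1: index 4 -> 4 (same)
  Node 2: index 0 -> 1 (moved)
  Node 3: index 3 -> 3 (same)
  Node 4: index 2 -> 0 (moved)
Nodes that changed position: 0 2 4

Answer: 0 2 4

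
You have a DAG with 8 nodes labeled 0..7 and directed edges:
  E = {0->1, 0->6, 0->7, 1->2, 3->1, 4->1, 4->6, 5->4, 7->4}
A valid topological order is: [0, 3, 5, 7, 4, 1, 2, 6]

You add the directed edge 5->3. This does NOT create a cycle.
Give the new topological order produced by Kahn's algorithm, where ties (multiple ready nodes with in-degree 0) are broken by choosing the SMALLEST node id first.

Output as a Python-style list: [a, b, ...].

Answer: [0, 5, 3, 7, 4, 1, 2, 6]

Derivation:
Old toposort: [0, 3, 5, 7, 4, 1, 2, 6]
Added edge: 5->3
Position of 5 (2) > position of 3 (1). Must reorder: 5 must now come before 3.
Run Kahn's algorithm (break ties by smallest node id):
  initial in-degrees: [0, 3, 1, 1, 2, 0, 2, 1]
  ready (indeg=0): [0, 5]
  pop 0: indeg[1]->2; indeg[6]->1; indeg[7]->0 | ready=[5, 7] | order so far=[0]
  pop 5: indeg[3]->0; indeg[4]->1 | ready=[3, 7] | order so far=[0, 5]
  pop 3: indeg[1]->1 | ready=[7] | order so far=[0, 5, 3]
  pop 7: indeg[4]->0 | ready=[4] | order so far=[0, 5, 3, 7]
  pop 4: indeg[1]->0; indeg[6]->0 | ready=[1, 6] | order so far=[0, 5, 3, 7, 4]
  pop 1: indeg[2]->0 | ready=[2, 6] | order so far=[0, 5, 3, 7, 4, 1]
  pop 2: no out-edges | ready=[6] | order so far=[0, 5, 3, 7, 4, 1, 2]
  pop 6: no out-edges | ready=[] | order so far=[0, 5, 3, 7, 4, 1, 2, 6]
  Result: [0, 5, 3, 7, 4, 1, 2, 6]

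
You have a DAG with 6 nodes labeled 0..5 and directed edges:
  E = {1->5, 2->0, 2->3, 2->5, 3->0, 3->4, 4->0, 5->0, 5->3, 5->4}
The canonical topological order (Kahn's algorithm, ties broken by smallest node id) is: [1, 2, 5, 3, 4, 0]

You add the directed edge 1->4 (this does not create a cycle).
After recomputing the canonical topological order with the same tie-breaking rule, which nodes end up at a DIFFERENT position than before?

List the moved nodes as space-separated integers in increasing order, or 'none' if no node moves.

Answer: none

Derivation:
Old toposort: [1, 2, 5, 3, 4, 0]
Added edge 1->4
Recompute Kahn (smallest-id tiebreak):
  initial in-degrees: [4, 0, 0, 2, 3, 2]
  ready (indeg=0): [1, 2]
  pop 1: indeg[4]->2; indeg[5]->1 | ready=[2] | order so far=[1]
  pop 2: indeg[0]->3; indeg[3]->1; indeg[5]->0 | ready=[5] | order so far=[1, 2]
  pop 5: indeg[0]->2; indeg[3]->0; indeg[4]->1 | ready=[3] | order so far=[1, 2, 5]
  pop 3: indeg[0]->1; indeg[4]->0 | ready=[4] | order so far=[1, 2, 5, 3]
  pop 4: indeg[0]->0 | ready=[0] | order so far=[1, 2, 5, 3, 4]
  pop 0: no out-edges | ready=[] | order so far=[1, 2, 5, 3, 4, 0]
New canonical toposort: [1, 2, 5, 3, 4, 0]
Compare positions:
  Node 0: index 5 -> 5 (same)
  Node 1: index 0 -> 0 (same)
  Node 2: index 1 -> 1 (same)
  Node 3: index 3 -> 3 (same)
  Node 4: index 4 -> 4 (same)
  Node 5: index 2 -> 2 (same)
Nodes that changed position: none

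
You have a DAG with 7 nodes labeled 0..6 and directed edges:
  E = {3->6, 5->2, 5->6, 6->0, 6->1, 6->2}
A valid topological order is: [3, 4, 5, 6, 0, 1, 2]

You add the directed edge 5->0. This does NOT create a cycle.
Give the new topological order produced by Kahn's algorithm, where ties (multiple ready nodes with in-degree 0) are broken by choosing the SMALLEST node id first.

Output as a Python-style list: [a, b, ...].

Old toposort: [3, 4, 5, 6, 0, 1, 2]
Added edge: 5->0
Position of 5 (2) < position of 0 (4). Old order still valid.
Run Kahn's algorithm (break ties by smallest node id):
  initial in-degrees: [2, 1, 2, 0, 0, 0, 2]
  ready (indeg=0): [3, 4, 5]
  pop 3: indeg[6]->1 | ready=[4, 5] | order so far=[3]
  pop 4: no out-edges | ready=[5] | order so far=[3, 4]
  pop 5: indeg[0]->1; indeg[2]->1; indeg[6]->0 | ready=[6] | order so far=[3, 4, 5]
  pop 6: indeg[0]->0; indeg[1]->0; indeg[2]->0 | ready=[0, 1, 2] | order so far=[3, 4, 5, 6]
  pop 0: no out-edges | ready=[1, 2] | order so far=[3, 4, 5, 6, 0]
  pop 1: no out-edges | ready=[2] | order so far=[3, 4, 5, 6, 0, 1]
  pop 2: no out-edges | ready=[] | order so far=[3, 4, 5, 6, 0, 1, 2]
  Result: [3, 4, 5, 6, 0, 1, 2]

Answer: [3, 4, 5, 6, 0, 1, 2]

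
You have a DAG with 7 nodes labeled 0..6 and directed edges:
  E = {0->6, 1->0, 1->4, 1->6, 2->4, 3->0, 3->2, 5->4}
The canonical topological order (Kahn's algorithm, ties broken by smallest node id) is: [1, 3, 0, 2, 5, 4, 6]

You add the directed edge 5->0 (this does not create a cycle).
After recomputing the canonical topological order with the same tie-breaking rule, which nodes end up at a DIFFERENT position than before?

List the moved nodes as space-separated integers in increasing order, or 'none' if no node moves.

Answer: 0 2 5

Derivation:
Old toposort: [1, 3, 0, 2, 5, 4, 6]
Added edge 5->0
Recompute Kahn (smallest-id tiebreak):
  initial in-degrees: [3, 0, 1, 0, 3, 0, 2]
  ready (indeg=0): [1, 3, 5]
  pop 1: indeg[0]->2; indeg[4]->2; indeg[6]->1 | ready=[3, 5] | order so far=[1]
  pop 3: indeg[0]->1; indeg[2]->0 | ready=[2, 5] | order so far=[1, 3]
  pop 2: indeg[4]->1 | ready=[5] | order so far=[1, 3, 2]
  pop 5: indeg[0]->0; indeg[4]->0 | ready=[0, 4] | order so far=[1, 3, 2, 5]
  pop 0: indeg[6]->0 | ready=[4, 6] | order so far=[1, 3, 2, 5, 0]
  pop 4: no out-edges | ready=[6] | order so far=[1, 3, 2, 5, 0, 4]
  pop 6: no out-edges | ready=[] | order so far=[1, 3, 2, 5, 0, 4, 6]
New canonical toposort: [1, 3, 2, 5, 0, 4, 6]
Compare positions:
  Node 0: index 2 -> 4 (moved)
  Node 1: index 0 -> 0 (same)
  Node 2: index 3 -> 2 (moved)
  Node 3: index 1 -> 1 (same)
  Node 4: index 5 -> 5 (same)
  Node 5: index 4 -> 3 (moved)
  Node 6: index 6 -> 6 (same)
Nodes that changed position: 0 2 5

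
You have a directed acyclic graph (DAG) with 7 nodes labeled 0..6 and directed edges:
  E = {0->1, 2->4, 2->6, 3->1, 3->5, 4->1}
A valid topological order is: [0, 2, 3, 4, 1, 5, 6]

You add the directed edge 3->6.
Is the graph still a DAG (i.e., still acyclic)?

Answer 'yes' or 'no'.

Answer: yes

Derivation:
Given toposort: [0, 2, 3, 4, 1, 5, 6]
Position of 3: index 2; position of 6: index 6
New edge 3->6: forward
Forward edge: respects the existing order. Still a DAG, same toposort still valid.
Still a DAG? yes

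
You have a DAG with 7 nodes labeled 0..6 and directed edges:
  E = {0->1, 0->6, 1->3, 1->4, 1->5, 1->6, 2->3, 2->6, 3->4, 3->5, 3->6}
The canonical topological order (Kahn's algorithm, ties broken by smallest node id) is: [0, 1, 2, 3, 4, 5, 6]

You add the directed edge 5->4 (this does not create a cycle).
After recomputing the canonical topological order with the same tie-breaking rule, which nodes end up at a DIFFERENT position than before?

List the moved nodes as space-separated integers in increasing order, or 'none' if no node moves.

Old toposort: [0, 1, 2, 3, 4, 5, 6]
Added edge 5->4
Recompute Kahn (smallest-id tiebreak):
  initial in-degrees: [0, 1, 0, 2, 3, 2, 4]
  ready (indeg=0): [0, 2]
  pop 0: indeg[1]->0; indeg[6]->3 | ready=[1, 2] | order so far=[0]
  pop 1: indeg[3]->1; indeg[4]->2; indeg[5]->1; indeg[6]->2 | ready=[2] | order so far=[0, 1]
  pop 2: indeg[3]->0; indeg[6]->1 | ready=[3] | order so far=[0, 1, 2]
  pop 3: indeg[4]->1; indeg[5]->0; indeg[6]->0 | ready=[5, 6] | order so far=[0, 1, 2, 3]
  pop 5: indeg[4]->0 | ready=[4, 6] | order so far=[0, 1, 2, 3, 5]
  pop 4: no out-edges | ready=[6] | order so far=[0, 1, 2, 3, 5, 4]
  pop 6: no out-edges | ready=[] | order so far=[0, 1, 2, 3, 5, 4, 6]
New canonical toposort: [0, 1, 2, 3, 5, 4, 6]
Compare positions:
  Node 0: index 0 -> 0 (same)
  Node 1: index 1 -> 1 (same)
  Node 2: index 2 -> 2 (same)
  Node 3: index 3 -> 3 (same)
  Node 4: index 4 -> 5 (moved)
  Node 5: index 5 -> 4 (moved)
  Node 6: index 6 -> 6 (same)
Nodes that changed position: 4 5

Answer: 4 5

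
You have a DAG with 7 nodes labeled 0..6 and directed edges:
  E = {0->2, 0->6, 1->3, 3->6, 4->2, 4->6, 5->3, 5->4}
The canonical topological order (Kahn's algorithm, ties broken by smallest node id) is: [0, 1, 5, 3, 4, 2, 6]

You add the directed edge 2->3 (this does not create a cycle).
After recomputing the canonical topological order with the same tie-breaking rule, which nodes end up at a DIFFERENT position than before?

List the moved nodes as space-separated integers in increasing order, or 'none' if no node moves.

Answer: 2 3 4

Derivation:
Old toposort: [0, 1, 5, 3, 4, 2, 6]
Added edge 2->3
Recompute Kahn (smallest-id tiebreak):
  initial in-degrees: [0, 0, 2, 3, 1, 0, 3]
  ready (indeg=0): [0, 1, 5]
  pop 0: indeg[2]->1; indeg[6]->2 | ready=[1, 5] | order so far=[0]
  pop 1: indeg[3]->2 | ready=[5] | order so far=[0, 1]
  pop 5: indeg[3]->1; indeg[4]->0 | ready=[4] | order so far=[0, 1, 5]
  pop 4: indeg[2]->0; indeg[6]->1 | ready=[2] | order so far=[0, 1, 5, 4]
  pop 2: indeg[3]->0 | ready=[3] | order so far=[0, 1, 5, 4, 2]
  pop 3: indeg[6]->0 | ready=[6] | order so far=[0, 1, 5, 4, 2, 3]
  pop 6: no out-edges | ready=[] | order so far=[0, 1, 5, 4, 2, 3, 6]
New canonical toposort: [0, 1, 5, 4, 2, 3, 6]
Compare positions:
  Node 0: index 0 -> 0 (same)
  Node 1: index 1 -> 1 (same)
  Node 2: index 5 -> 4 (moved)
  Node 3: index 3 -> 5 (moved)
  Node 4: index 4 -> 3 (moved)
  Node 5: index 2 -> 2 (same)
  Node 6: index 6 -> 6 (same)
Nodes that changed position: 2 3 4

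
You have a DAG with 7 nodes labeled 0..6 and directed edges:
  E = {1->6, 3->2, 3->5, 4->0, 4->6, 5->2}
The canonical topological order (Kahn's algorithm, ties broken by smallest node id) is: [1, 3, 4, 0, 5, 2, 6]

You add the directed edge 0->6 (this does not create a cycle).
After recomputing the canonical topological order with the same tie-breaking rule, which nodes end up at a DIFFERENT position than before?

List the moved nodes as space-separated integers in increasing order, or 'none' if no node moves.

Answer: none

Derivation:
Old toposort: [1, 3, 4, 0, 5, 2, 6]
Added edge 0->6
Recompute Kahn (smallest-id tiebreak):
  initial in-degrees: [1, 0, 2, 0, 0, 1, 3]
  ready (indeg=0): [1, 3, 4]
  pop 1: indeg[6]->2 | ready=[3, 4] | order so far=[1]
  pop 3: indeg[2]->1; indeg[5]->0 | ready=[4, 5] | order so far=[1, 3]
  pop 4: indeg[0]->0; indeg[6]->1 | ready=[0, 5] | order so far=[1, 3, 4]
  pop 0: indeg[6]->0 | ready=[5, 6] | order so far=[1, 3, 4, 0]
  pop 5: indeg[2]->0 | ready=[2, 6] | order so far=[1, 3, 4, 0, 5]
  pop 2: no out-edges | ready=[6] | order so far=[1, 3, 4, 0, 5, 2]
  pop 6: no out-edges | ready=[] | order so far=[1, 3, 4, 0, 5, 2, 6]
New canonical toposort: [1, 3, 4, 0, 5, 2, 6]
Compare positions:
  Node 0: index 3 -> 3 (same)
  Node 1: index 0 -> 0 (same)
  Node 2: index 5 -> 5 (same)
  Node 3: index 1 -> 1 (same)
  Node 4: index 2 -> 2 (same)
  Node 5: index 4 -> 4 (same)
  Node 6: index 6 -> 6 (same)
Nodes that changed position: none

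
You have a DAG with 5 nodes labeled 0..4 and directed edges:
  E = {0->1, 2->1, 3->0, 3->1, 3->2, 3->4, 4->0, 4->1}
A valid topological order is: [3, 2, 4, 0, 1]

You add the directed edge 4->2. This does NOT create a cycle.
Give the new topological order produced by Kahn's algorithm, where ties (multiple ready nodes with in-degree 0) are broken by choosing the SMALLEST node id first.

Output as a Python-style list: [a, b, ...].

Answer: [3, 4, 0, 2, 1]

Derivation:
Old toposort: [3, 2, 4, 0, 1]
Added edge: 4->2
Position of 4 (2) > position of 2 (1). Must reorder: 4 must now come before 2.
Run Kahn's algorithm (break ties by smallest node id):
  initial in-degrees: [2, 4, 2, 0, 1]
  ready (indeg=0): [3]
  pop 3: indeg[0]->1; indeg[1]->3; indeg[2]->1; indeg[4]->0 | ready=[4] | order so far=[3]
  pop 4: indeg[0]->0; indeg[1]->2; indeg[2]->0 | ready=[0, 2] | order so far=[3, 4]
  pop 0: indeg[1]->1 | ready=[2] | order so far=[3, 4, 0]
  pop 2: indeg[1]->0 | ready=[1] | order so far=[3, 4, 0, 2]
  pop 1: no out-edges | ready=[] | order so far=[3, 4, 0, 2, 1]
  Result: [3, 4, 0, 2, 1]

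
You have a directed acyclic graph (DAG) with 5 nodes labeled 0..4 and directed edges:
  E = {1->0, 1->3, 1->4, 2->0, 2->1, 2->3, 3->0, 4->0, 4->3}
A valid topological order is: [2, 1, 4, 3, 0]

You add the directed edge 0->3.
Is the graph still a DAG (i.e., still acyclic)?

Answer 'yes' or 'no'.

Given toposort: [2, 1, 4, 3, 0]
Position of 0: index 4; position of 3: index 3
New edge 0->3: backward (u after v in old order)
Backward edge: old toposort is now invalid. Check if this creates a cycle.
Does 3 already reach 0? Reachable from 3: [0, 3]. YES -> cycle!
Still a DAG? no

Answer: no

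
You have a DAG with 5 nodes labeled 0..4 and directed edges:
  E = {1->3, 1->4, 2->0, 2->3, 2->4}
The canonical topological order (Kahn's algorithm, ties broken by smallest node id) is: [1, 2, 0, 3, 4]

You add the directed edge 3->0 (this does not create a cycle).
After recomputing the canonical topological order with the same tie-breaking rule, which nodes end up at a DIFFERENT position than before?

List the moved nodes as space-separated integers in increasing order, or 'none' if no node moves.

Old toposort: [1, 2, 0, 3, 4]
Added edge 3->0
Recompute Kahn (smallest-id tiebreak):
  initial in-degrees: [2, 0, 0, 2, 2]
  ready (indeg=0): [1, 2]
  pop 1: indeg[3]->1; indeg[4]->1 | ready=[2] | order so far=[1]
  pop 2: indeg[0]->1; indeg[3]->0; indeg[4]->0 | ready=[3, 4] | order so far=[1, 2]
  pop 3: indeg[0]->0 | ready=[0, 4] | order so far=[1, 2, 3]
  pop 0: no out-edges | ready=[4] | order so far=[1, 2, 3, 0]
  pop 4: no out-edges | ready=[] | order so far=[1, 2, 3, 0, 4]
New canonical toposort: [1, 2, 3, 0, 4]
Compare positions:
  Node 0: index 2 -> 3 (moved)
  Node 1: index 0 -> 0 (same)
  Node 2: index 1 -> 1 (same)
  Node 3: index 3 -> 2 (moved)
  Node 4: index 4 -> 4 (same)
Nodes that changed position: 0 3

Answer: 0 3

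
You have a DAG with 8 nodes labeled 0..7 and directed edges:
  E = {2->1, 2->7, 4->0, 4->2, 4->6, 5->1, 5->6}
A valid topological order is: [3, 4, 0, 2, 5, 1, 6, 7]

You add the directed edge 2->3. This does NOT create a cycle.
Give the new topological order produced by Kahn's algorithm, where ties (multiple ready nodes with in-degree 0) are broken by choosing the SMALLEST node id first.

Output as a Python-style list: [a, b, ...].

Answer: [4, 0, 2, 3, 5, 1, 6, 7]

Derivation:
Old toposort: [3, 4, 0, 2, 5, 1, 6, 7]
Added edge: 2->3
Position of 2 (3) > position of 3 (0). Must reorder: 2 must now come before 3.
Run Kahn's algorithm (break ties by smallest node id):
  initial in-degrees: [1, 2, 1, 1, 0, 0, 2, 1]
  ready (indeg=0): [4, 5]
  pop 4: indeg[0]->0; indeg[2]->0; indeg[6]->1 | ready=[0, 2, 5] | order so far=[4]
  pop 0: no out-edges | ready=[2, 5] | order so far=[4, 0]
  pop 2: indeg[1]->1; indeg[3]->0; indeg[7]->0 | ready=[3, 5, 7] | order so far=[4, 0, 2]
  pop 3: no out-edges | ready=[5, 7] | order so far=[4, 0, 2, 3]
  pop 5: indeg[1]->0; indeg[6]->0 | ready=[1, 6, 7] | order so far=[4, 0, 2, 3, 5]
  pop 1: no out-edges | ready=[6, 7] | order so far=[4, 0, 2, 3, 5, 1]
  pop 6: no out-edges | ready=[7] | order so far=[4, 0, 2, 3, 5, 1, 6]
  pop 7: no out-edges | ready=[] | order so far=[4, 0, 2, 3, 5, 1, 6, 7]
  Result: [4, 0, 2, 3, 5, 1, 6, 7]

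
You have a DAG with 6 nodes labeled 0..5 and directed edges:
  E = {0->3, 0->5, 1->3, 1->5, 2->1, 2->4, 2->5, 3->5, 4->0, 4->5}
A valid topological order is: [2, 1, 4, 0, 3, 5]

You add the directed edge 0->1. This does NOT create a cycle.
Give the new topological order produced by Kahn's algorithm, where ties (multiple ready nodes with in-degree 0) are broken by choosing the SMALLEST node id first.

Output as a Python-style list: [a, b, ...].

Old toposort: [2, 1, 4, 0, 3, 5]
Added edge: 0->1
Position of 0 (3) > position of 1 (1). Must reorder: 0 must now come before 1.
Run Kahn's algorithm (break ties by smallest node id):
  initial in-degrees: [1, 2, 0, 2, 1, 5]
  ready (indeg=0): [2]
  pop 2: indeg[1]->1; indeg[4]->0; indeg[5]->4 | ready=[4] | order so far=[2]
  pop 4: indeg[0]->0; indeg[5]->3 | ready=[0] | order so far=[2, 4]
  pop 0: indeg[1]->0; indeg[3]->1; indeg[5]->2 | ready=[1] | order so far=[2, 4, 0]
  pop 1: indeg[3]->0; indeg[5]->1 | ready=[3] | order so far=[2, 4, 0, 1]
  pop 3: indeg[5]->0 | ready=[5] | order so far=[2, 4, 0, 1, 3]
  pop 5: no out-edges | ready=[] | order so far=[2, 4, 0, 1, 3, 5]
  Result: [2, 4, 0, 1, 3, 5]

Answer: [2, 4, 0, 1, 3, 5]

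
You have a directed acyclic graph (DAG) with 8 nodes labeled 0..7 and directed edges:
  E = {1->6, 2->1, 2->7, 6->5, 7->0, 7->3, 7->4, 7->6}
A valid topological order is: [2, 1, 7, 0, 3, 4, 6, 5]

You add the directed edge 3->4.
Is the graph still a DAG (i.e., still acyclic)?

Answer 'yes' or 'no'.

Answer: yes

Derivation:
Given toposort: [2, 1, 7, 0, 3, 4, 6, 5]
Position of 3: index 4; position of 4: index 5
New edge 3->4: forward
Forward edge: respects the existing order. Still a DAG, same toposort still valid.
Still a DAG? yes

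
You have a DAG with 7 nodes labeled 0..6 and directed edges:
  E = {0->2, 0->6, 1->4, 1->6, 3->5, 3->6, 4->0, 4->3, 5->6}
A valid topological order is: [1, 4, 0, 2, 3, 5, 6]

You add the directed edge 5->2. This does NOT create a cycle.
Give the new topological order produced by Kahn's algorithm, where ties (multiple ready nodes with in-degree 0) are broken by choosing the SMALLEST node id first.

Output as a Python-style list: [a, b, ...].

Old toposort: [1, 4, 0, 2, 3, 5, 6]
Added edge: 5->2
Position of 5 (5) > position of 2 (3). Must reorder: 5 must now come before 2.
Run Kahn's algorithm (break ties by smallest node id):
  initial in-degrees: [1, 0, 2, 1, 1, 1, 4]
  ready (indeg=0): [1]
  pop 1: indeg[4]->0; indeg[6]->3 | ready=[4] | order so far=[1]
  pop 4: indeg[0]->0; indeg[3]->0 | ready=[0, 3] | order so far=[1, 4]
  pop 0: indeg[2]->1; indeg[6]->2 | ready=[3] | order so far=[1, 4, 0]
  pop 3: indeg[5]->0; indeg[6]->1 | ready=[5] | order so far=[1, 4, 0, 3]
  pop 5: indeg[2]->0; indeg[6]->0 | ready=[2, 6] | order so far=[1, 4, 0, 3, 5]
  pop 2: no out-edges | ready=[6] | order so far=[1, 4, 0, 3, 5, 2]
  pop 6: no out-edges | ready=[] | order so far=[1, 4, 0, 3, 5, 2, 6]
  Result: [1, 4, 0, 3, 5, 2, 6]

Answer: [1, 4, 0, 3, 5, 2, 6]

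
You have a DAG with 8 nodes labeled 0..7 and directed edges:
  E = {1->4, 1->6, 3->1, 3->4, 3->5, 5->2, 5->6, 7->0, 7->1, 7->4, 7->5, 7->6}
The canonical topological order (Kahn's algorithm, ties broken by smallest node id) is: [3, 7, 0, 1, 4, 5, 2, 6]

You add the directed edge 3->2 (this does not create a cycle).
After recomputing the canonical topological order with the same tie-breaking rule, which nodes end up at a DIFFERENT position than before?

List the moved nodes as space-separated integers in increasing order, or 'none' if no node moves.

Old toposort: [3, 7, 0, 1, 4, 5, 2, 6]
Added edge 3->2
Recompute Kahn (smallest-id tiebreak):
  initial in-degrees: [1, 2, 2, 0, 3, 2, 3, 0]
  ready (indeg=0): [3, 7]
  pop 3: indeg[1]->1; indeg[2]->1; indeg[4]->2; indeg[5]->1 | ready=[7] | order so far=[3]
  pop 7: indeg[0]->0; indeg[1]->0; indeg[4]->1; indeg[5]->0; indeg[6]->2 | ready=[0, 1, 5] | order so far=[3, 7]
  pop 0: no out-edges | ready=[1, 5] | order so far=[3, 7, 0]
  pop 1: indeg[4]->0; indeg[6]->1 | ready=[4, 5] | order so far=[3, 7, 0, 1]
  pop 4: no out-edges | ready=[5] | order so far=[3, 7, 0, 1, 4]
  pop 5: indeg[2]->0; indeg[6]->0 | ready=[2, 6] | order so far=[3, 7, 0, 1, 4, 5]
  pop 2: no out-edges | ready=[6] | order so far=[3, 7, 0, 1, 4, 5, 2]
  pop 6: no out-edges | ready=[] | order so far=[3, 7, 0, 1, 4, 5, 2, 6]
New canonical toposort: [3, 7, 0, 1, 4, 5, 2, 6]
Compare positions:
  Node 0: index 2 -> 2 (same)
  Node 1: index 3 -> 3 (same)
  Node 2: index 6 -> 6 (same)
  Node 3: index 0 -> 0 (same)
  Node 4: index 4 -> 4 (same)
  Node 5: index 5 -> 5 (same)
  Node 6: index 7 -> 7 (same)
  Node 7: index 1 -> 1 (same)
Nodes that changed position: none

Answer: none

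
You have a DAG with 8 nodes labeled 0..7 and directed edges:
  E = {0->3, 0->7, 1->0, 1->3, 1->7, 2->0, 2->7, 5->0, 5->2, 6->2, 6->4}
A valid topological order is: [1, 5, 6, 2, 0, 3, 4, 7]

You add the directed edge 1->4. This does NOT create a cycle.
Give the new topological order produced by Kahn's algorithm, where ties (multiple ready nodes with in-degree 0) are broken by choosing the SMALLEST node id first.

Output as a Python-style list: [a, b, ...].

Answer: [1, 5, 6, 2, 0, 3, 4, 7]

Derivation:
Old toposort: [1, 5, 6, 2, 0, 3, 4, 7]
Added edge: 1->4
Position of 1 (0) < position of 4 (6). Old order still valid.
Run Kahn's algorithm (break ties by smallest node id):
  initial in-degrees: [3, 0, 2, 2, 2, 0, 0, 3]
  ready (indeg=0): [1, 5, 6]
  pop 1: indeg[0]->2; indeg[3]->1; indeg[4]->1; indeg[7]->2 | ready=[5, 6] | order so far=[1]
  pop 5: indeg[0]->1; indeg[2]->1 | ready=[6] | order so far=[1, 5]
  pop 6: indeg[2]->0; indeg[4]->0 | ready=[2, 4] | order so far=[1, 5, 6]
  pop 2: indeg[0]->0; indeg[7]->1 | ready=[0, 4] | order so far=[1, 5, 6, 2]
  pop 0: indeg[3]->0; indeg[7]->0 | ready=[3, 4, 7] | order so far=[1, 5, 6, 2, 0]
  pop 3: no out-edges | ready=[4, 7] | order so far=[1, 5, 6, 2, 0, 3]
  pop 4: no out-edges | ready=[7] | order so far=[1, 5, 6, 2, 0, 3, 4]
  pop 7: no out-edges | ready=[] | order so far=[1, 5, 6, 2, 0, 3, 4, 7]
  Result: [1, 5, 6, 2, 0, 3, 4, 7]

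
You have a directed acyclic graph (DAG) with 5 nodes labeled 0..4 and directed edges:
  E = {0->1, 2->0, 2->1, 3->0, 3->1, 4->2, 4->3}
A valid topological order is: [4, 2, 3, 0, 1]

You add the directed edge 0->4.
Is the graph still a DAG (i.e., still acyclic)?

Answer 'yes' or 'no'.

Given toposort: [4, 2, 3, 0, 1]
Position of 0: index 3; position of 4: index 0
New edge 0->4: backward (u after v in old order)
Backward edge: old toposort is now invalid. Check if this creates a cycle.
Does 4 already reach 0? Reachable from 4: [0, 1, 2, 3, 4]. YES -> cycle!
Still a DAG? no

Answer: no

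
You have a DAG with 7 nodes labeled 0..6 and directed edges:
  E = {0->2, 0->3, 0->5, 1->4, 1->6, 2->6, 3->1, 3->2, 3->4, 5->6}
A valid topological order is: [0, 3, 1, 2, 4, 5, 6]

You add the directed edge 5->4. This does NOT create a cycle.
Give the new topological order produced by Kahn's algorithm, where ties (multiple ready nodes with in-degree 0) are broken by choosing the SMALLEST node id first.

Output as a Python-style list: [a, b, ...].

Old toposort: [0, 3, 1, 2, 4, 5, 6]
Added edge: 5->4
Position of 5 (5) > position of 4 (4). Must reorder: 5 must now come before 4.
Run Kahn's algorithm (break ties by smallest node id):
  initial in-degrees: [0, 1, 2, 1, 3, 1, 3]
  ready (indeg=0): [0]
  pop 0: indeg[2]->1; indeg[3]->0; indeg[5]->0 | ready=[3, 5] | order so far=[0]
  pop 3: indeg[1]->0; indeg[2]->0; indeg[4]->2 | ready=[1, 2, 5] | order so far=[0, 3]
  pop 1: indeg[4]->1; indeg[6]->2 | ready=[2, 5] | order so far=[0, 3, 1]
  pop 2: indeg[6]->1 | ready=[5] | order so far=[0, 3, 1, 2]
  pop 5: indeg[4]->0; indeg[6]->0 | ready=[4, 6] | order so far=[0, 3, 1, 2, 5]
  pop 4: no out-edges | ready=[6] | order so far=[0, 3, 1, 2, 5, 4]
  pop 6: no out-edges | ready=[] | order so far=[0, 3, 1, 2, 5, 4, 6]
  Result: [0, 3, 1, 2, 5, 4, 6]

Answer: [0, 3, 1, 2, 5, 4, 6]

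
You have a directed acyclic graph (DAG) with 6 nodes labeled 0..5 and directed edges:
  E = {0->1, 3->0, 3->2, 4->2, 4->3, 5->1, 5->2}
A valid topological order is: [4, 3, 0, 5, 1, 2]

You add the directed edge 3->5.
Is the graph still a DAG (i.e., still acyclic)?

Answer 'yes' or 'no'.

Answer: yes

Derivation:
Given toposort: [4, 3, 0, 5, 1, 2]
Position of 3: index 1; position of 5: index 3
New edge 3->5: forward
Forward edge: respects the existing order. Still a DAG, same toposort still valid.
Still a DAG? yes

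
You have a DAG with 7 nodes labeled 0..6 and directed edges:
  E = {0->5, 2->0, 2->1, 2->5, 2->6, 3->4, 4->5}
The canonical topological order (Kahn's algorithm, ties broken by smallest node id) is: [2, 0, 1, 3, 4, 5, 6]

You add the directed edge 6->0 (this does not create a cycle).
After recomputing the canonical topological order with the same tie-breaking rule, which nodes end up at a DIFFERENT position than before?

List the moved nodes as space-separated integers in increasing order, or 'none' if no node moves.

Old toposort: [2, 0, 1, 3, 4, 5, 6]
Added edge 6->0
Recompute Kahn (smallest-id tiebreak):
  initial in-degrees: [2, 1, 0, 0, 1, 3, 1]
  ready (indeg=0): [2, 3]
  pop 2: indeg[0]->1; indeg[1]->0; indeg[5]->2; indeg[6]->0 | ready=[1, 3, 6] | order so far=[2]
  pop 1: no out-edges | ready=[3, 6] | order so far=[2, 1]
  pop 3: indeg[4]->0 | ready=[4, 6] | order so far=[2, 1, 3]
  pop 4: indeg[5]->1 | ready=[6] | order so far=[2, 1, 3, 4]
  pop 6: indeg[0]->0 | ready=[0] | order so far=[2, 1, 3, 4, 6]
  pop 0: indeg[5]->0 | ready=[5] | order so far=[2, 1, 3, 4, 6, 0]
  pop 5: no out-edges | ready=[] | order so far=[2, 1, 3, 4, 6, 0, 5]
New canonical toposort: [2, 1, 3, 4, 6, 0, 5]
Compare positions:
  Node 0: index 1 -> 5 (moved)
  Node 1: index 2 -> 1 (moved)
  Node 2: index 0 -> 0 (same)
  Node 3: index 3 -> 2 (moved)
  Node 4: index 4 -> 3 (moved)
  Node 5: index 5 -> 6 (moved)
  Node 6: index 6 -> 4 (moved)
Nodes that changed position: 0 1 3 4 5 6

Answer: 0 1 3 4 5 6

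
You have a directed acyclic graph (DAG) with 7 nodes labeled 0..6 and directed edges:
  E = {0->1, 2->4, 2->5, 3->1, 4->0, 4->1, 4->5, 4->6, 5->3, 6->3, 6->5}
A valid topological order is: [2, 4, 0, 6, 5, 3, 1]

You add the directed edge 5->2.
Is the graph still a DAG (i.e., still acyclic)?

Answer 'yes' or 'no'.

Given toposort: [2, 4, 0, 6, 5, 3, 1]
Position of 5: index 4; position of 2: index 0
New edge 5->2: backward (u after v in old order)
Backward edge: old toposort is now invalid. Check if this creates a cycle.
Does 2 already reach 5? Reachable from 2: [0, 1, 2, 3, 4, 5, 6]. YES -> cycle!
Still a DAG? no

Answer: no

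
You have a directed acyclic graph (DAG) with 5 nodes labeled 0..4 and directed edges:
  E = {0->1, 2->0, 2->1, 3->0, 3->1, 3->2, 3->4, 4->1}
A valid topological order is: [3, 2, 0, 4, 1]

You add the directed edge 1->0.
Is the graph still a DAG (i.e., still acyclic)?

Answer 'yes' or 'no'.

Given toposort: [3, 2, 0, 4, 1]
Position of 1: index 4; position of 0: index 2
New edge 1->0: backward (u after v in old order)
Backward edge: old toposort is now invalid. Check if this creates a cycle.
Does 0 already reach 1? Reachable from 0: [0, 1]. YES -> cycle!
Still a DAG? no

Answer: no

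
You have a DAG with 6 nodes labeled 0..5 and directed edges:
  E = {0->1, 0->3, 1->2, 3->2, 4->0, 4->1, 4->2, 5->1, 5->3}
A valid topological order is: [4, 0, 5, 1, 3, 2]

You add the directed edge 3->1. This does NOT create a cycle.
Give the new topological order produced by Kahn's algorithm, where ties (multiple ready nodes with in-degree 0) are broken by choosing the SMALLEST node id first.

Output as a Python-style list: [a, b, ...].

Answer: [4, 0, 5, 3, 1, 2]

Derivation:
Old toposort: [4, 0, 5, 1, 3, 2]
Added edge: 3->1
Position of 3 (4) > position of 1 (3). Must reorder: 3 must now come before 1.
Run Kahn's algorithm (break ties by smallest node id):
  initial in-degrees: [1, 4, 3, 2, 0, 0]
  ready (indeg=0): [4, 5]
  pop 4: indeg[0]->0; indeg[1]->3; indeg[2]->2 | ready=[0, 5] | order so far=[4]
  pop 0: indeg[1]->2; indeg[3]->1 | ready=[5] | order so far=[4, 0]
  pop 5: indeg[1]->1; indeg[3]->0 | ready=[3] | order so far=[4, 0, 5]
  pop 3: indeg[1]->0; indeg[2]->1 | ready=[1] | order so far=[4, 0, 5, 3]
  pop 1: indeg[2]->0 | ready=[2] | order so far=[4, 0, 5, 3, 1]
  pop 2: no out-edges | ready=[] | order so far=[4, 0, 5, 3, 1, 2]
  Result: [4, 0, 5, 3, 1, 2]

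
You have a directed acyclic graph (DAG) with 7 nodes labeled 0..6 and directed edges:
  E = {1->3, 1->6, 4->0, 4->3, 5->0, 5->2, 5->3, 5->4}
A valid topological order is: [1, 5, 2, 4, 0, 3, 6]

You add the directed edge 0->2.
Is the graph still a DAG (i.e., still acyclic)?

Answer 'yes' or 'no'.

Given toposort: [1, 5, 2, 4, 0, 3, 6]
Position of 0: index 4; position of 2: index 2
New edge 0->2: backward (u after v in old order)
Backward edge: old toposort is now invalid. Check if this creates a cycle.
Does 2 already reach 0? Reachable from 2: [2]. NO -> still a DAG (reorder needed).
Still a DAG? yes

Answer: yes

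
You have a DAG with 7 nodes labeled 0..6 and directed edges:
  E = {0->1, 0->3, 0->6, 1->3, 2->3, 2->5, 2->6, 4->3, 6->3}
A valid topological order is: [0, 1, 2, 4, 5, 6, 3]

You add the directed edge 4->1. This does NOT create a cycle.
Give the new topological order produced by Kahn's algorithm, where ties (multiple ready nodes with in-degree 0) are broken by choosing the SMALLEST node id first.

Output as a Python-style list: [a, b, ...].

Old toposort: [0, 1, 2, 4, 5, 6, 3]
Added edge: 4->1
Position of 4 (3) > position of 1 (1). Must reorder: 4 must now come before 1.
Run Kahn's algorithm (break ties by smallest node id):
  initial in-degrees: [0, 2, 0, 5, 0, 1, 2]
  ready (indeg=0): [0, 2, 4]
  pop 0: indeg[1]->1; indeg[3]->4; indeg[6]->1 | ready=[2, 4] | order so far=[0]
  pop 2: indeg[3]->3; indeg[5]->0; indeg[6]->0 | ready=[4, 5, 6] | order so far=[0, 2]
  pop 4: indeg[1]->0; indeg[3]->2 | ready=[1, 5, 6] | order so far=[0, 2, 4]
  pop 1: indeg[3]->1 | ready=[5, 6] | order so far=[0, 2, 4, 1]
  pop 5: no out-edges | ready=[6] | order so far=[0, 2, 4, 1, 5]
  pop 6: indeg[3]->0 | ready=[3] | order so far=[0, 2, 4, 1, 5, 6]
  pop 3: no out-edges | ready=[] | order so far=[0, 2, 4, 1, 5, 6, 3]
  Result: [0, 2, 4, 1, 5, 6, 3]

Answer: [0, 2, 4, 1, 5, 6, 3]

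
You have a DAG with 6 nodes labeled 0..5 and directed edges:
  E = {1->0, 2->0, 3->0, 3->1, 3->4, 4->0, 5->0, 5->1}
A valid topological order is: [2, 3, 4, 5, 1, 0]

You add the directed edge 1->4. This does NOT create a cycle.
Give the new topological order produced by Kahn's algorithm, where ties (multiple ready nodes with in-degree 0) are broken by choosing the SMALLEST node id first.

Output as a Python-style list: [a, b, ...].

Answer: [2, 3, 5, 1, 4, 0]

Derivation:
Old toposort: [2, 3, 4, 5, 1, 0]
Added edge: 1->4
Position of 1 (4) > position of 4 (2). Must reorder: 1 must now come before 4.
Run Kahn's algorithm (break ties by smallest node id):
  initial in-degrees: [5, 2, 0, 0, 2, 0]
  ready (indeg=0): [2, 3, 5]
  pop 2: indeg[0]->4 | ready=[3, 5] | order so far=[2]
  pop 3: indeg[0]->3; indeg[1]->1; indeg[4]->1 | ready=[5] | order so far=[2, 3]
  pop 5: indeg[0]->2; indeg[1]->0 | ready=[1] | order so far=[2, 3, 5]
  pop 1: indeg[0]->1; indeg[4]->0 | ready=[4] | order so far=[2, 3, 5, 1]
  pop 4: indeg[0]->0 | ready=[0] | order so far=[2, 3, 5, 1, 4]
  pop 0: no out-edges | ready=[] | order so far=[2, 3, 5, 1, 4, 0]
  Result: [2, 3, 5, 1, 4, 0]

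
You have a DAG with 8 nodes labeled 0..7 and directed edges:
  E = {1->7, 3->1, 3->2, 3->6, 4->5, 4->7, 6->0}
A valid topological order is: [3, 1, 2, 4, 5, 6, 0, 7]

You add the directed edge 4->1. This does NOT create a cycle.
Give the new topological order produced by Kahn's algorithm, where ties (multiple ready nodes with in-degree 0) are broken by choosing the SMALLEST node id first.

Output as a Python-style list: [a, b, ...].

Answer: [3, 2, 4, 1, 5, 6, 0, 7]

Derivation:
Old toposort: [3, 1, 2, 4, 5, 6, 0, 7]
Added edge: 4->1
Position of 4 (3) > position of 1 (1). Must reorder: 4 must now come before 1.
Run Kahn's algorithm (break ties by smallest node id):
  initial in-degrees: [1, 2, 1, 0, 0, 1, 1, 2]
  ready (indeg=0): [3, 4]
  pop 3: indeg[1]->1; indeg[2]->0; indeg[6]->0 | ready=[2, 4, 6] | order so far=[3]
  pop 2: no out-edges | ready=[4, 6] | order so far=[3, 2]
  pop 4: indeg[1]->0; indeg[5]->0; indeg[7]->1 | ready=[1, 5, 6] | order so far=[3, 2, 4]
  pop 1: indeg[7]->0 | ready=[5, 6, 7] | order so far=[3, 2, 4, 1]
  pop 5: no out-edges | ready=[6, 7] | order so far=[3, 2, 4, 1, 5]
  pop 6: indeg[0]->0 | ready=[0, 7] | order so far=[3, 2, 4, 1, 5, 6]
  pop 0: no out-edges | ready=[7] | order so far=[3, 2, 4, 1, 5, 6, 0]
  pop 7: no out-edges | ready=[] | order so far=[3, 2, 4, 1, 5, 6, 0, 7]
  Result: [3, 2, 4, 1, 5, 6, 0, 7]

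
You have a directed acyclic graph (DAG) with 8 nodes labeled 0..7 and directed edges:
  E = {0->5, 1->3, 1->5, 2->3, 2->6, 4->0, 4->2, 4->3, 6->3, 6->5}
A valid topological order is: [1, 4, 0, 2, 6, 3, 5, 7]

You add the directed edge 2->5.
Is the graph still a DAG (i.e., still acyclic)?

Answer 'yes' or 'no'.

Given toposort: [1, 4, 0, 2, 6, 3, 5, 7]
Position of 2: index 3; position of 5: index 6
New edge 2->5: forward
Forward edge: respects the existing order. Still a DAG, same toposort still valid.
Still a DAG? yes

Answer: yes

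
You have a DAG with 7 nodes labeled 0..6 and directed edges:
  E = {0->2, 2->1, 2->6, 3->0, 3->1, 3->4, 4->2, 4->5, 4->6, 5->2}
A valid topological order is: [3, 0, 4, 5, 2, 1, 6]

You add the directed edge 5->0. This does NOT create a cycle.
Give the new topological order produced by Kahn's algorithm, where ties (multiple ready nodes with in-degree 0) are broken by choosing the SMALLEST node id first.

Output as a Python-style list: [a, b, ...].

Old toposort: [3, 0, 4, 5, 2, 1, 6]
Added edge: 5->0
Position of 5 (3) > position of 0 (1). Must reorder: 5 must now come before 0.
Run Kahn's algorithm (break ties by smallest node id):
  initial in-degrees: [2, 2, 3, 0, 1, 1, 2]
  ready (indeg=0): [3]
  pop 3: indeg[0]->1; indeg[1]->1; indeg[4]->0 | ready=[4] | order so far=[3]
  pop 4: indeg[2]->2; indeg[5]->0; indeg[6]->1 | ready=[5] | order so far=[3, 4]
  pop 5: indeg[0]->0; indeg[2]->1 | ready=[0] | order so far=[3, 4, 5]
  pop 0: indeg[2]->0 | ready=[2] | order so far=[3, 4, 5, 0]
  pop 2: indeg[1]->0; indeg[6]->0 | ready=[1, 6] | order so far=[3, 4, 5, 0, 2]
  pop 1: no out-edges | ready=[6] | order so far=[3, 4, 5, 0, 2, 1]
  pop 6: no out-edges | ready=[] | order so far=[3, 4, 5, 0, 2, 1, 6]
  Result: [3, 4, 5, 0, 2, 1, 6]

Answer: [3, 4, 5, 0, 2, 1, 6]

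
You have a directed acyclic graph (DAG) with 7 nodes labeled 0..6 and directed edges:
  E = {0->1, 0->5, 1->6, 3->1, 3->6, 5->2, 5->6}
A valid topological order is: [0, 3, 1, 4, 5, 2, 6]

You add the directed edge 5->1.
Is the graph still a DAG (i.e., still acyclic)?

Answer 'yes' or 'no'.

Answer: yes

Derivation:
Given toposort: [0, 3, 1, 4, 5, 2, 6]
Position of 5: index 4; position of 1: index 2
New edge 5->1: backward (u after v in old order)
Backward edge: old toposort is now invalid. Check if this creates a cycle.
Does 1 already reach 5? Reachable from 1: [1, 6]. NO -> still a DAG (reorder needed).
Still a DAG? yes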